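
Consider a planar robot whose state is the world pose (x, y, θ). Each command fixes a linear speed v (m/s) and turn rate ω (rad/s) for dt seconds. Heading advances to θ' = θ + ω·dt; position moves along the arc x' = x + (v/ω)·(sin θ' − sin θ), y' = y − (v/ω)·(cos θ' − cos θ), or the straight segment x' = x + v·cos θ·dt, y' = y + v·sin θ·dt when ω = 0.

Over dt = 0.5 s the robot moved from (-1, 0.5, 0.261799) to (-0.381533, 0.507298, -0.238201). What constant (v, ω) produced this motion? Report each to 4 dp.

v = 1.2500, ω = -1.0000

Δθ = -0.238201 − 0.261799 = -0.500000
ω = Δθ/dt = -0.500000/0.5 = -1.0000
R = Δx/(sin θ' − sin θ) = -1.2500
v = R·ω = -1.2500·-1.0000 = 1.2500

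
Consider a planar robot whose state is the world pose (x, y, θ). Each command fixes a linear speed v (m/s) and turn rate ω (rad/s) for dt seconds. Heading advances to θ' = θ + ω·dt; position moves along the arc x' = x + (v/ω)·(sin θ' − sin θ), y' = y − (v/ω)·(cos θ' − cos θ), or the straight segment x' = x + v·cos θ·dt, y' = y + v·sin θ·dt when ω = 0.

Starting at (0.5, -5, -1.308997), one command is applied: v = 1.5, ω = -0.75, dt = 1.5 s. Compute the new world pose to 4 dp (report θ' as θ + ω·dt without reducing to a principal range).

θ' = -1.3090 + -0.75·1.5 = -2.4340
R = v/ω = 1.5/-0.75 = -2.0000
x' = 0.5 + -2.0000·(sin -2.4340 − sin -1.3090) = -0.1318
y' = -5 − -2.0000·(cos -2.4340 − cos -1.3090) = -7.0375

(-0.1318, -7.0375, -2.4340)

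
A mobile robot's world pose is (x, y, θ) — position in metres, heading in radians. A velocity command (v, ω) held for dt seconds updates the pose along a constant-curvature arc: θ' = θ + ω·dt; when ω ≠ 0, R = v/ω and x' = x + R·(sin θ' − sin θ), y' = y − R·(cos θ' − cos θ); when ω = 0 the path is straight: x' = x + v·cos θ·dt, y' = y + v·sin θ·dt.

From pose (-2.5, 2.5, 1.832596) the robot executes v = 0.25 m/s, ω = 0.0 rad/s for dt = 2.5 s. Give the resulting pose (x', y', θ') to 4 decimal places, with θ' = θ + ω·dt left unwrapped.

θ' = 1.8326 + 0.0·2.5 = 1.8326
ω = 0 → straight: x' = -2.5 + 0.25·cos(1.8326)·2.5 = -2.6618
y' = 2.5 + 0.25·sin(1.8326)·2.5 = 3.1037

(-2.6618, 3.1037, 1.8326)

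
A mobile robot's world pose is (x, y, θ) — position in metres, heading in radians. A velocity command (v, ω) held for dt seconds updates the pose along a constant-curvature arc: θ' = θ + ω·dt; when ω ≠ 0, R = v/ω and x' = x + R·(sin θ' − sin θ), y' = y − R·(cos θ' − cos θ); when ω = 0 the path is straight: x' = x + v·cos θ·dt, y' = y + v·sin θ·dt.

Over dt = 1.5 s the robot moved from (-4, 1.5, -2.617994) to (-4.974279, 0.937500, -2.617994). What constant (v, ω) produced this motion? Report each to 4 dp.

Δθ = -2.617994 − -2.617994 = 0.000000
ω = Δθ/dt = 0.000000/1.5 = 0.0000
ω = 0 → v = (Δx·cos θ + Δy·sin θ)/dt = 0.7500

v = 0.7500, ω = 0.0000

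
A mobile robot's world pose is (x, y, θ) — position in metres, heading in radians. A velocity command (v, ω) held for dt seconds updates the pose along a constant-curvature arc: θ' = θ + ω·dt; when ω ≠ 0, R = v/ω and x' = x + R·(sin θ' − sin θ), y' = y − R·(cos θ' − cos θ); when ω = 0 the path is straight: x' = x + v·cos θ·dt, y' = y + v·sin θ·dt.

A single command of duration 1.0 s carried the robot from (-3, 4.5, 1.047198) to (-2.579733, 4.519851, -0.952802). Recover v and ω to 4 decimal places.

v = 0.5000, ω = -2.0000

Δθ = -0.952802 − 1.047198 = -2.000000
ω = Δθ/dt = -2.000000/1.0 = -2.0000
R = Δx/(sin θ' − sin θ) = -0.2500
v = R·ω = -0.2500·-2.0000 = 0.5000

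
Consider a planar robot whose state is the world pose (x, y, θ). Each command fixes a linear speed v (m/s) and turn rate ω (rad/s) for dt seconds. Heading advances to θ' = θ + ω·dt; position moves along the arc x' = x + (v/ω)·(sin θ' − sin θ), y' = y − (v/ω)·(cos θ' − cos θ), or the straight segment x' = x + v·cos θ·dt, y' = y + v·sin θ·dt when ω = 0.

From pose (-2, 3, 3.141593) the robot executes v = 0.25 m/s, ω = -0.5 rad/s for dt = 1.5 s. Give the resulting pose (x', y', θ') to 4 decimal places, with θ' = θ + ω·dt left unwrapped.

θ' = 3.1416 + -0.5·1.5 = 2.3916
R = v/ω = 0.25/-0.5 = -0.5000
x' = -2 + -0.5000·(sin 2.3916 − sin 3.1416) = -2.3408
y' = 3 − -0.5000·(cos 2.3916 − cos 3.1416) = 3.1342

(-2.3408, 3.1342, 2.3916)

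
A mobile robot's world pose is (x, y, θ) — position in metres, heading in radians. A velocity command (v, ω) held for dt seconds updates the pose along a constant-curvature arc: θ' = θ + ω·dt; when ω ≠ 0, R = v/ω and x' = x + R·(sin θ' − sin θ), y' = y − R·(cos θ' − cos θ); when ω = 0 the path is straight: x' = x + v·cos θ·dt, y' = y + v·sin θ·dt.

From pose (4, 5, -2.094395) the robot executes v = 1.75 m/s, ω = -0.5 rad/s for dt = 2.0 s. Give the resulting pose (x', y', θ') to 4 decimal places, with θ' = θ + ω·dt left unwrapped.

(1.1340, 3.2539, -3.0944)

θ' = -2.0944 + -0.5·2.0 = -3.0944
R = v/ω = 1.75/-0.5 = -3.5000
x' = 4 + -3.5000·(sin -3.0944 − sin -2.0944) = 1.1340
y' = 5 − -3.5000·(cos -3.0944 − cos -2.0944) = 3.2539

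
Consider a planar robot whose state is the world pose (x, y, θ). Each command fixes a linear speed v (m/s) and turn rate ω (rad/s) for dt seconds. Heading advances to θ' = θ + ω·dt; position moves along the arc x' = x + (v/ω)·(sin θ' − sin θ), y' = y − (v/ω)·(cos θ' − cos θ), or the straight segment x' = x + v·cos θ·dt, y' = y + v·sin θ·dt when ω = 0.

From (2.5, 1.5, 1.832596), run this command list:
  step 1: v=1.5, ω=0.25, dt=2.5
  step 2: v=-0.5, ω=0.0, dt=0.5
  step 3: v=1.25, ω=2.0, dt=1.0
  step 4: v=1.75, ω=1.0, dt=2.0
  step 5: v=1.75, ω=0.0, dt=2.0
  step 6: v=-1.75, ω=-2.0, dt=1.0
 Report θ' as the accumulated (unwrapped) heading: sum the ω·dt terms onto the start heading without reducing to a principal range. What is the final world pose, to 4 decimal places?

(4.1353, 3.6376, 4.4576)

step 1: θ'=2.4576 (R=6.0000) → pose (0.4958, 4.5974, 2.4576)
step 2: θ'=2.4576 (straight) → pose (0.6896, 4.4394, 2.4576)
step 3: θ'=4.4576 (R=0.6250) → pose (-0.3102, 4.1126, 4.4576)
step 4: θ'=6.4576 (R=1.7500) → pose (1.6870, 1.9480, 6.4576)
step 5: θ'=6.4576 (straight) → pose (5.1339, 2.5554, 6.4576)
step 6: θ'=4.4576 (R=0.8750) → pose (4.1353, 3.6376, 4.4576)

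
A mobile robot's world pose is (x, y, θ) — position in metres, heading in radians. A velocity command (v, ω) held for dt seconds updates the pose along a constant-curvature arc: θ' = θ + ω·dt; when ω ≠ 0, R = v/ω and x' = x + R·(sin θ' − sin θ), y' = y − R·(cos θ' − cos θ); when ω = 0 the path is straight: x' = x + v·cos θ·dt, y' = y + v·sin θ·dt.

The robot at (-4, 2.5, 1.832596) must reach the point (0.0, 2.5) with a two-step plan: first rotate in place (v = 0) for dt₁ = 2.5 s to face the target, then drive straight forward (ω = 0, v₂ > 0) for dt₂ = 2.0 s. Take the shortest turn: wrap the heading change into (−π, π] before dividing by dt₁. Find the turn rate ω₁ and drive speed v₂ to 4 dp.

heading to target = atan2(2.5−2.5, 0−-4) = 0.0000
Δθ = wrap(0.0000 − 1.8326) = -1.8326; ω₁ = Δθ/dt₁ = -0.7330
distance = √((0−-4)² + (2.5−2.5)²) = 4.0000; v₂ = distance/dt₂ = 2.0000

ω₁ = -0.7330, v₂ = 2.0000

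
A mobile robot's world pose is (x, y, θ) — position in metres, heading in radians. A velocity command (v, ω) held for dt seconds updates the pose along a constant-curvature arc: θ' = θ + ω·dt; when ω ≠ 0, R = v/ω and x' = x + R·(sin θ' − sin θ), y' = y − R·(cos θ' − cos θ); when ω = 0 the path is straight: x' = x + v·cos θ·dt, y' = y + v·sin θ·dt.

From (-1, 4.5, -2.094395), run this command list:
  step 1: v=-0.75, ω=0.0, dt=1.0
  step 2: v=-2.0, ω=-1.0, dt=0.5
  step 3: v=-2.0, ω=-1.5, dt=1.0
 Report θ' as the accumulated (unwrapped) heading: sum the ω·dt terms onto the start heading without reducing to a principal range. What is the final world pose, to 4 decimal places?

(1.8469, 5.4914, -4.0944)

step 1: θ'=-2.0944 (straight) → pose (-0.6250, 5.1495, -2.0944)
step 2: θ'=-2.5944 (R=2.0000) → pose (0.0665, 5.8575, -2.5944)
step 3: θ'=-4.0944 (R=1.3333) → pose (1.8469, 5.4914, -4.0944)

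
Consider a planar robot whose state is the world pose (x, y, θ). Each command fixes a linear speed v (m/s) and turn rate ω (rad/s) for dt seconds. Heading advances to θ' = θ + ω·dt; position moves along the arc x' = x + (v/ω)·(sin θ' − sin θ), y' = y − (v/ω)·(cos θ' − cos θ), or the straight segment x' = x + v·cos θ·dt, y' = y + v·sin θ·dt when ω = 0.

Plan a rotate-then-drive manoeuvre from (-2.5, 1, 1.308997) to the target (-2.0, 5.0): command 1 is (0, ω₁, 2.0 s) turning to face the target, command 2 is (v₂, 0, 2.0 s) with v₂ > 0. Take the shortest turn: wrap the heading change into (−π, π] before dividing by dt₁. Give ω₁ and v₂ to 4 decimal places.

ω₁ = 0.0687, v₂ = 2.0156

heading to target = atan2(5−1, -2−-2.5) = 1.4464
Δθ = wrap(1.4464 − 1.3090) = 0.1374; ω₁ = Δθ/dt₁ = 0.0687
distance = √((-2−-2.5)² + (5−1)²) = 4.0311; v₂ = distance/dt₂ = 2.0156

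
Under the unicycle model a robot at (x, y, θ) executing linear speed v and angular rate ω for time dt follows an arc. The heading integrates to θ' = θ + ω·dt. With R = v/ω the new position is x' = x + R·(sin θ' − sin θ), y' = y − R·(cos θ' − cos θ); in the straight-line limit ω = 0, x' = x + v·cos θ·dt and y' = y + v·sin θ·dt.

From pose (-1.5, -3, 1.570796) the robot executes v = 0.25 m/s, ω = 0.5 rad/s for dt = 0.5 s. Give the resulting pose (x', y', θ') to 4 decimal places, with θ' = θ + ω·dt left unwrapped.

θ' = 1.5708 + 0.5·0.5 = 1.8208
R = v/ω = 0.25/0.5 = 0.5000
x' = -1.5 + 0.5000·(sin 1.8208 − sin 1.5708) = -1.5155
y' = -3 − 0.5000·(cos 1.8208 − cos 1.5708) = -2.8763

(-1.5155, -2.8763, 1.8208)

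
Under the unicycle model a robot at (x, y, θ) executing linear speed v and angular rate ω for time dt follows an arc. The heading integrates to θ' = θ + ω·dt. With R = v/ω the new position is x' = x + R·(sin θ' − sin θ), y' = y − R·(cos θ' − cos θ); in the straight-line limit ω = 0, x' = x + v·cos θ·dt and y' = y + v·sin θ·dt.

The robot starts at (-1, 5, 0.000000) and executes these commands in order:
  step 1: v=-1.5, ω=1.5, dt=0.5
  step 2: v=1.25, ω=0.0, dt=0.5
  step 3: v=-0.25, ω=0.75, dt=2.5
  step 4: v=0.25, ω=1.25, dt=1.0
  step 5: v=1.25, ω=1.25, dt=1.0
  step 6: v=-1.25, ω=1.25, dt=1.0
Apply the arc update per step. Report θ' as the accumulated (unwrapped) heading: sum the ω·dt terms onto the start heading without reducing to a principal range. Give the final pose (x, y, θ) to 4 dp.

step 1: θ'=0.7500 (R=-1.0000) → pose (-1.6816, 4.7317, 0.7500)
step 2: θ'=0.7500 (straight) → pose (-1.2243, 5.1577, 0.7500)
step 3: θ'=2.6250 (R=-0.3333) → pose (-1.1618, 4.6240, 2.6250)
step 4: θ'=3.8750 (R=0.2000) → pose (-1.3944, 4.5987, 3.8750)
step 5: θ'=5.1250 (R=1.0000) → pose (-1.6411, 3.4548, 5.1250)
step 6: θ'=6.3750 (R=-1.0000) → pose (-2.6489, 4.0495, 6.3750)

(-2.6489, 4.0495, 6.3750)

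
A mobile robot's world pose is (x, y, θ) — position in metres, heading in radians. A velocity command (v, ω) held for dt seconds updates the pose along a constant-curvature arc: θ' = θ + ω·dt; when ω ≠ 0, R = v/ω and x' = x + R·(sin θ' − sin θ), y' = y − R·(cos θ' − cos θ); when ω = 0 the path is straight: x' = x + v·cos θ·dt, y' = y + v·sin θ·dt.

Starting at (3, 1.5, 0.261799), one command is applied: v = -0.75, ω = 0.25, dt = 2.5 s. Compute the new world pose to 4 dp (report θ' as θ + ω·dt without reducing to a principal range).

θ' = 0.2618 + 0.25·2.5 = 0.8868
R = v/ω = -0.75/0.25 = -3.0000
x' = 3 + -3.0000·(sin 0.8868 − sin 0.2618) = 1.4513
y' = 1.5 − -3.0000·(cos 0.8868 − cos 0.2618) = 0.4979

(1.4513, 0.4979, 0.8868)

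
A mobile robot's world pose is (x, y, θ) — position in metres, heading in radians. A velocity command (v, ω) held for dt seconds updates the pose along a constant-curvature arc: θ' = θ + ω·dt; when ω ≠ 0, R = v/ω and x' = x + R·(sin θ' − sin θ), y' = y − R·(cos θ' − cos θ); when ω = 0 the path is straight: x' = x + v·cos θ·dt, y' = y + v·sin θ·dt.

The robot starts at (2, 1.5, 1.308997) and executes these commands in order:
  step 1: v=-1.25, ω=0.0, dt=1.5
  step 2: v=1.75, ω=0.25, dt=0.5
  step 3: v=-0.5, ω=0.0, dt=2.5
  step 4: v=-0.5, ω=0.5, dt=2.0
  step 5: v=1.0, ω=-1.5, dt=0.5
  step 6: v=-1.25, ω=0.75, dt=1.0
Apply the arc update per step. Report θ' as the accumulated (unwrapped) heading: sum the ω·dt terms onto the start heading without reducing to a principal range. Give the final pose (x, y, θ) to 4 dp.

step 1: θ'=1.3090 (straight) → pose (1.5147, -0.3111, 1.3090)
step 2: θ'=1.4340 (R=7.0000) → pose (1.6878, 0.5460, 1.4340)
step 3: θ'=1.4340 (straight) → pose (1.5174, -0.6923, 1.4340)
step 4: θ'=2.4340 (R=-1.0000) → pose (1.8580, -1.5886, 2.4340)
step 5: θ'=1.6840 (R=-0.6667) → pose (1.6290, -1.1573, 1.6840)
step 6: θ'=2.4340 (R=-1.6667) → pose (2.2016, -2.2356, 2.4340)

(2.2016, -2.2356, 2.4340)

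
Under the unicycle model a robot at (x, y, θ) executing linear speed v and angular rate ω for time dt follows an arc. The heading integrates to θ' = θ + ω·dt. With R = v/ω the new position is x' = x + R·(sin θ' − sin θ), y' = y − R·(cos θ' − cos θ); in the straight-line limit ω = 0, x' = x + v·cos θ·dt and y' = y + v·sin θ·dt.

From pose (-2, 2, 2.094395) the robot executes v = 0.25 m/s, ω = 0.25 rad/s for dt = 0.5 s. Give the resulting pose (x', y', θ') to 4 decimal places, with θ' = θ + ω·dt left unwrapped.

θ' = 2.0944 + 0.25·0.5 = 2.2194
R = v/ω = 0.25/0.25 = 1.0000
x' = -2 + 1.0000·(sin 2.2194 − sin 2.0944) = -2.0691
y' = 2 − 1.0000·(cos 2.2194 − cos 2.0944) = 2.1041

(-2.0691, 2.1041, 2.2194)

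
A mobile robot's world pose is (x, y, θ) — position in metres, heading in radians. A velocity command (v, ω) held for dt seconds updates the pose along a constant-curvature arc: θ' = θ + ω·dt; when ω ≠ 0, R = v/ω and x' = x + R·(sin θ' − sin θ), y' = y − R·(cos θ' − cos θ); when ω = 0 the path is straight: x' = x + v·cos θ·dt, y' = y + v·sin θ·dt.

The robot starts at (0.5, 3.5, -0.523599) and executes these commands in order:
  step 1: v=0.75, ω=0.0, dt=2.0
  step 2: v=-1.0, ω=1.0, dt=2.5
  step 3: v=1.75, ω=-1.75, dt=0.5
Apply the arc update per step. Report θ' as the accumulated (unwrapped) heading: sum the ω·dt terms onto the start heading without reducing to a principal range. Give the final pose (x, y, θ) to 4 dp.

(0.4072, 2.3363, 1.1014)

step 1: θ'=-0.5236 (straight) → pose (1.7990, 2.7500, -0.5236)
step 2: θ'=1.9764 (R=-1.0000) → pose (0.3802, 1.4894, 1.9764)
step 3: θ'=1.1014 (R=-1.0000) → pose (0.4072, 2.3363, 1.1014)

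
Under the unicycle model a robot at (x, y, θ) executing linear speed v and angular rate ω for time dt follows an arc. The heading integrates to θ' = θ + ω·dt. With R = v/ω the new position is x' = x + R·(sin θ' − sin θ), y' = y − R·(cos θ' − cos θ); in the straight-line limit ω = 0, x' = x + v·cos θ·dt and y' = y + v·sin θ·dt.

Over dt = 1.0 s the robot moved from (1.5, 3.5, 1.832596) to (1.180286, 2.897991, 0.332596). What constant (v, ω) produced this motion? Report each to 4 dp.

v = -0.7500, ω = -1.5000

Δθ = 0.332596 − 1.832596 = -1.500000
ω = Δθ/dt = -1.500000/1.0 = -1.5000
R = −Δy/(cos θ' − cos θ) = 0.5000
v = R·ω = 0.5000·-1.5000 = -0.7500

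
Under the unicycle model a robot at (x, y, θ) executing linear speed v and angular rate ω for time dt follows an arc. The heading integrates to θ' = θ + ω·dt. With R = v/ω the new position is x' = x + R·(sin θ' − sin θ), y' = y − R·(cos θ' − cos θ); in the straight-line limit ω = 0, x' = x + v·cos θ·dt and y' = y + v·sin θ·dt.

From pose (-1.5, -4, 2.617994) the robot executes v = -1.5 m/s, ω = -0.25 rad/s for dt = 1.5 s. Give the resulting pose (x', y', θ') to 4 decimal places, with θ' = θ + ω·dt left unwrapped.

θ' = 2.6180 + -0.25·1.5 = 2.2430
R = v/ω = -1.5/-0.25 = 6.0000
x' = -1.5 + 6.0000·(sin 2.2430 − sin 2.6180) = 0.1947
y' = -4 − 6.0000·(cos 2.2430 − cos 2.6180) = -5.4599

(0.1947, -5.4599, 2.2430)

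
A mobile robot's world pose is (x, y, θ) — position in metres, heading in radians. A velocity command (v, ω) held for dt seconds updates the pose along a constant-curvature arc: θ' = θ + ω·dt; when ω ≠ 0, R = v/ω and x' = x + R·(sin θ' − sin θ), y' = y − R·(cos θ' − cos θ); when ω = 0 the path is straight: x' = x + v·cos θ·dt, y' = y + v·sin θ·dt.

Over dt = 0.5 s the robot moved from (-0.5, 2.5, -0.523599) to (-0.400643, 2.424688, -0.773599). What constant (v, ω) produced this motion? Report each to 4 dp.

Δθ = -0.773599 − -0.523599 = -0.250000
ω = Δθ/dt = -0.250000/0.5 = -0.5000
R = Δx/(sin θ' − sin θ) = -0.5000
v = R·ω = -0.5000·-0.5000 = 0.2500

v = 0.2500, ω = -0.5000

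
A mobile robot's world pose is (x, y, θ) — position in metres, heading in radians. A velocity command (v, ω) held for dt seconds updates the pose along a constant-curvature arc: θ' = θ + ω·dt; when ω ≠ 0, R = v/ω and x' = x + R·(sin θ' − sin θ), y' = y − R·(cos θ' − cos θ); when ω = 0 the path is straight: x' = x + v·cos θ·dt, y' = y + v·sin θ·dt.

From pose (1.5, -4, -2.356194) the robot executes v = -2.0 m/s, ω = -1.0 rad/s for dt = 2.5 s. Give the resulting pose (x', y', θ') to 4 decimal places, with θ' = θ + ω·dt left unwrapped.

(4.8936, -5.7008, -4.8562)

θ' = -2.3562 + -1.0·2.5 = -4.8562
R = v/ω = -2.0/-1.0 = 2.0000
x' = 1.5 + 2.0000·(sin -4.8562 − sin -2.3562) = 4.8936
y' = -4 − 2.0000·(cos -4.8562 − cos -2.3562) = -5.7008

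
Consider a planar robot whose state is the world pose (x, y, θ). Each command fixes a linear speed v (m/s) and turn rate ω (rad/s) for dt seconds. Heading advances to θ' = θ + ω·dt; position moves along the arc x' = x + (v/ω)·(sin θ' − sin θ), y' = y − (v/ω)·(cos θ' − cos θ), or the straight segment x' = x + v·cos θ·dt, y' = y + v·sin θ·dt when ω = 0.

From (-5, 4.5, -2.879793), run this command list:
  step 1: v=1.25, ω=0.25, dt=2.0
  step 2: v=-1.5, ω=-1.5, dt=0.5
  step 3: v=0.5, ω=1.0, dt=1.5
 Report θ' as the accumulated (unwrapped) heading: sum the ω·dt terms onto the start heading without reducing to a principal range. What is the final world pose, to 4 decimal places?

step 1: θ'=-2.3798 (R=5.0000) → pose (-7.1570, 3.2883, -2.3798)
step 2: θ'=-3.1298 (R=1.0000) → pose (-6.4786, 3.5647, -3.1298)
step 3: θ'=-1.6298 (R=0.5000) → pose (-6.9718, 3.0942, -1.6298)

(-6.9718, 3.0942, -1.6298)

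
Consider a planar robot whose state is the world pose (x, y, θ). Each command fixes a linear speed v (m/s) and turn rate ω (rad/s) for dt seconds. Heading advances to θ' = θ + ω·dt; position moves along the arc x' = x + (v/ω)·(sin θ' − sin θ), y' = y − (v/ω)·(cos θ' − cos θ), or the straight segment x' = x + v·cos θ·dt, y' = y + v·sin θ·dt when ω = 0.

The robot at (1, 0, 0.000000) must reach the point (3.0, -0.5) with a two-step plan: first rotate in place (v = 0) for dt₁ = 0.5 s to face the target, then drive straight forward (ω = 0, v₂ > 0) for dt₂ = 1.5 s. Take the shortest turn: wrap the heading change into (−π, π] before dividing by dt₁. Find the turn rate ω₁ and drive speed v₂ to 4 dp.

ω₁ = -0.4900, v₂ = 1.3744

heading to target = atan2(-0.5−0, 3−1) = -0.2450
Δθ = wrap(-0.2450 − 0.0000) = -0.2450; ω₁ = Δθ/dt₁ = -0.4900
distance = √((3−1)² + (-0.5−0)²) = 2.0616; v₂ = distance/dt₂ = 1.3744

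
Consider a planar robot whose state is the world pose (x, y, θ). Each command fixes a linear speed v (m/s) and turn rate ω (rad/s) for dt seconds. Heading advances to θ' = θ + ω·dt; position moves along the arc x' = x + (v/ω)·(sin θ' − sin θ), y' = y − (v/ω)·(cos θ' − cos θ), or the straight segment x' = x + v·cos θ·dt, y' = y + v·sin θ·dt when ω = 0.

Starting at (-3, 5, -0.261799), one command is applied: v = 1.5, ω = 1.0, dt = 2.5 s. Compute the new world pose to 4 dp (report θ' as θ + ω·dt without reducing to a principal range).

θ' = -0.2618 + 1.0·2.5 = 2.2382
R = v/ω = 1.5/1.0 = 1.5000
x' = -3 + 1.5000·(sin 2.2382 − sin -0.2618) = -1.4336
y' = 5 − 1.5000·(cos 2.2382 − cos -0.2618) = 7.3773

(-1.4336, 7.3773, 2.2382)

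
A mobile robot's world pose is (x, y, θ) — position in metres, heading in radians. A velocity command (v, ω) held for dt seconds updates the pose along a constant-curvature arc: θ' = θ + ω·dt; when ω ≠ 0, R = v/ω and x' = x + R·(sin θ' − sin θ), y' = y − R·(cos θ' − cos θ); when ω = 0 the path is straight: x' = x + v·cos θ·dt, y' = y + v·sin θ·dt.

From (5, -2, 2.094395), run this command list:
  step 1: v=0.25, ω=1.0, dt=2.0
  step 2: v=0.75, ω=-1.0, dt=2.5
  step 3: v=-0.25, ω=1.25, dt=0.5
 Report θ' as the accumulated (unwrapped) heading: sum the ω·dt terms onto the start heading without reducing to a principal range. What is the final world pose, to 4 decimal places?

step 1: θ'=4.0944 (R=0.2500) → pose (4.5797, -1.9801, 4.0944)
step 2: θ'=1.5944 (R=-0.7500) → pose (3.2187, -1.5633, 1.5944)
step 3: θ'=2.2194 (R=-0.2000) → pose (3.2592, -1.6794, 2.2194)

(3.2592, -1.6794, 2.2194)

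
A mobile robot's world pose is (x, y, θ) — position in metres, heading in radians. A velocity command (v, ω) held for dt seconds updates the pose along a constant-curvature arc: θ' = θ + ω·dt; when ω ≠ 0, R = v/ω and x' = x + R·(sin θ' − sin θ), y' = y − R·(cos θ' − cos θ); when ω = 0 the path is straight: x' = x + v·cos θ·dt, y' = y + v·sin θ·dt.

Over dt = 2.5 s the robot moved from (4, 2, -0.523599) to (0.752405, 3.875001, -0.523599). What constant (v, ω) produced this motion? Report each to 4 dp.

Δθ = -0.523599 − -0.523599 = 0.000000
ω = Δθ/dt = 0.000000/2.5 = 0.0000
ω = 0 → v = (Δx·cos θ + Δy·sin θ)/dt = -1.5000

v = -1.5000, ω = 0.0000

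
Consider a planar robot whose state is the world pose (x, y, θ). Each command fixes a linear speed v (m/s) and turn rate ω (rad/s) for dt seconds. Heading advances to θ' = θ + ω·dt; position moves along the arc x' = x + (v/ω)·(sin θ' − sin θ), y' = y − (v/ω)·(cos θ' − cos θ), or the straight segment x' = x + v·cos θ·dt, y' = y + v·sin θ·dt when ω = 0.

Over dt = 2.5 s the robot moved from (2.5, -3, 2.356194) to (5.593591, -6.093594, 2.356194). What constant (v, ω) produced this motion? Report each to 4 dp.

v = -1.7500, ω = 0.0000

Δθ = 2.356194 − 2.356194 = 0.000000
ω = Δθ/dt = 0.000000/2.5 = 0.0000
ω = 0 → v = (Δx·cos θ + Δy·sin θ)/dt = -1.7500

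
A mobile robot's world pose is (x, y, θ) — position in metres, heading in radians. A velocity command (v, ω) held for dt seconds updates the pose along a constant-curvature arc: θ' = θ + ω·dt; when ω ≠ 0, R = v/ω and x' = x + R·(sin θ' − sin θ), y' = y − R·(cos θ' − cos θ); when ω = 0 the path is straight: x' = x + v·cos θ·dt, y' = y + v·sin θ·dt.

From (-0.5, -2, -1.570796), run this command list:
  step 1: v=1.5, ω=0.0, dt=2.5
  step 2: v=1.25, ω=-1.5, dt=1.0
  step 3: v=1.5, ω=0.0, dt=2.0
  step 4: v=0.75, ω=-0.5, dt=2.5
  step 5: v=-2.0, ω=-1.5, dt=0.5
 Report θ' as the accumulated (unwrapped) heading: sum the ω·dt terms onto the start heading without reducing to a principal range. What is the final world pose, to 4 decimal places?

step 1: θ'=-1.5708 (straight) → pose (-0.5000, -5.7500, -1.5708)
step 2: θ'=-3.0708 (R=-0.8333) → pose (-1.2744, -6.5812, -3.0708)
step 3: θ'=-3.0708 (straight) → pose (-4.2669, -6.7935, -3.0708)
step 4: θ'=-4.3208 (R=-1.5000) → pose (-5.7594, -5.8697, -4.3208)
step 5: θ'=-5.0708 (R=1.3333) → pose (-5.7432, -6.8463, -5.0708)

(-5.7432, -6.8463, -5.0708)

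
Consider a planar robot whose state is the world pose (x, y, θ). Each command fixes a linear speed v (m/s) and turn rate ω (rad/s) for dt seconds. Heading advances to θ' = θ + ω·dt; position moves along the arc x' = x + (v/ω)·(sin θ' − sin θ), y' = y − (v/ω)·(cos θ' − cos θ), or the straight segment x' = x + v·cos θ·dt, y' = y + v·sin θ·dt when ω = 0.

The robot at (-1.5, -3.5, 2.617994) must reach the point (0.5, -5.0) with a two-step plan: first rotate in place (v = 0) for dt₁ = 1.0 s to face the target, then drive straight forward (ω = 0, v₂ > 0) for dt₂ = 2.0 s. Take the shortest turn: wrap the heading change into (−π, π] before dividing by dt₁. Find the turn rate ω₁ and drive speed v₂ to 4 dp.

heading to target = atan2(-5−-3.5, 0.5−-1.5) = -0.6435
Δθ = wrap(-0.6435 − 2.6180) = 3.0217; ω₁ = Δθ/dt₁ = 3.0217
distance = √((0.5−-1.5)² + (-5−-3.5)²) = 2.5000; v₂ = distance/dt₂ = 1.2500

ω₁ = 3.0217, v₂ = 1.2500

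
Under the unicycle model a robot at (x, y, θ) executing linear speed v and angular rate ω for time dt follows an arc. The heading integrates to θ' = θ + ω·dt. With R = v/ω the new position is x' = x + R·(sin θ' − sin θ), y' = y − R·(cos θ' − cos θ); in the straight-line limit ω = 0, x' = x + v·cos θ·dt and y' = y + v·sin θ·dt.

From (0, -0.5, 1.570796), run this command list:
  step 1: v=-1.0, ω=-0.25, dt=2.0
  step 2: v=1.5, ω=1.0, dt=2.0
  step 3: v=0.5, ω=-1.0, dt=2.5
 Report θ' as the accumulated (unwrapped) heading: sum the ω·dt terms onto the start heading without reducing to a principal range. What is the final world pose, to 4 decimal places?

(-1.9347, 0.7172, 0.5708)

step 1: θ'=1.0708 (R=4.0000) → pose (-0.4897, -2.4177, 1.0708)
step 2: θ'=3.0708 (R=1.5000) → pose (-1.6999, -0.2023, 3.0708)
step 3: θ'=0.5708 (R=-0.5000) → pose (-1.9347, 0.7172, 0.5708)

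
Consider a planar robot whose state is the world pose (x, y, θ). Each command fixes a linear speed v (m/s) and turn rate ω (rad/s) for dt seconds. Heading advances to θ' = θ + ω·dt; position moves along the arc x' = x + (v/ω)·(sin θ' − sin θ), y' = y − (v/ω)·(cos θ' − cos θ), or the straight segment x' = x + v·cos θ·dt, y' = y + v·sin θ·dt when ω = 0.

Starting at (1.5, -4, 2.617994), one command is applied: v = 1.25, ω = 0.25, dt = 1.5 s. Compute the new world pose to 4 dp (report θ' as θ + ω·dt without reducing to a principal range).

(-0.2597, -3.3852, 2.9930)

θ' = 2.6180 + 0.25·1.5 = 2.9930
R = v/ω = 1.25/0.25 = 5.0000
x' = 1.5 + 5.0000·(sin 2.9930 − sin 2.6180) = -0.2597
y' = -4 − 5.0000·(cos 2.9930 − cos 2.6180) = -3.3852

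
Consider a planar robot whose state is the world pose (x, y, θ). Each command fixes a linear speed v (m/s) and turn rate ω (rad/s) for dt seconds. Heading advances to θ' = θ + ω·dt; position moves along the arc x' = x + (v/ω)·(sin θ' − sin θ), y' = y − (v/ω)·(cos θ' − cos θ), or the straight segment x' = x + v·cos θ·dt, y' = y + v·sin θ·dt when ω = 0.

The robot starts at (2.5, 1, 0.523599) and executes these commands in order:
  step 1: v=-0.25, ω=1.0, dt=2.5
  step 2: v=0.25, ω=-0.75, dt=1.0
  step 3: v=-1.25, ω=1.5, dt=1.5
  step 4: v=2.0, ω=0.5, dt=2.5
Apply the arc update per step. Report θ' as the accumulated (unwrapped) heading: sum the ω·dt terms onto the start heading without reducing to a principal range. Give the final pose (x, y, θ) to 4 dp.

step 1: θ'=3.0236 (R=-0.2500) → pose (2.5956, 0.5352, 3.0236)
step 2: θ'=2.2736 (R=-0.3333) → pose (2.3805, 0.6508, 2.2736)
step 3: θ'=4.5236 (R=-0.8333) → pose (3.8349, 1.0330, 4.5236)
step 4: θ'=5.7736 (R=4.0000) → pose (5.8125, -3.2094, 5.7736)

(5.8125, -3.2094, 5.7736)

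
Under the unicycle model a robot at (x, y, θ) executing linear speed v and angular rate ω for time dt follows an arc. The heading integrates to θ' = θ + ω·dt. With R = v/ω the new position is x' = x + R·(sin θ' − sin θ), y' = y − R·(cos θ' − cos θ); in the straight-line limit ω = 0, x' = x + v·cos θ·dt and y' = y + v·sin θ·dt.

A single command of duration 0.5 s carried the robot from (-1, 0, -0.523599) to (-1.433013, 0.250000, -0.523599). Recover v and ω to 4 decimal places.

v = -1.0000, ω = 0.0000

Δθ = -0.523599 − -0.523599 = 0.000000
ω = Δθ/dt = 0.000000/0.5 = 0.0000
ω = 0 → v = (Δx·cos θ + Δy·sin θ)/dt = -1.0000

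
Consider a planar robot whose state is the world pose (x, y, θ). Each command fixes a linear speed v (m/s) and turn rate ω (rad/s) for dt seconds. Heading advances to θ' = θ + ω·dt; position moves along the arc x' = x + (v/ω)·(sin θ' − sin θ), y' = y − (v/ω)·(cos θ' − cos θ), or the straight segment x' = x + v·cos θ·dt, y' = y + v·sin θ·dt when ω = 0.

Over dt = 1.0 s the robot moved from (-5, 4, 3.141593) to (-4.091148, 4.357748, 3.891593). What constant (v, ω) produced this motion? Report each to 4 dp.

Δθ = 3.891593 − 3.141593 = 0.750000
ω = Δθ/dt = 0.750000/1.0 = 0.7500
R = Δx/(sin θ' − sin θ) = -1.3333
v = R·ω = -1.3333·0.7500 = -1.0000

v = -1.0000, ω = 0.7500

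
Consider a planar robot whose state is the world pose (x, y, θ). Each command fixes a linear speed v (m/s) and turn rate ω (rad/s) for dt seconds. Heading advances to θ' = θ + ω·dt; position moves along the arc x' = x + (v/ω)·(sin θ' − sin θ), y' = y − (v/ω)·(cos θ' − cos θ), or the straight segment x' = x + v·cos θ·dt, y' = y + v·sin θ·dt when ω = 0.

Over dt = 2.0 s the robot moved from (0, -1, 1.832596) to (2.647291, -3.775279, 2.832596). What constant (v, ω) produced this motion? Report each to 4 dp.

Δθ = 2.832596 − 1.832596 = 1.000000
ω = Δθ/dt = 1.000000/2.0 = 0.5000
R = −Δy/(cos θ' − cos θ) = -4.0000
v = R·ω = -4.0000·0.5000 = -2.0000

v = -2.0000, ω = 0.5000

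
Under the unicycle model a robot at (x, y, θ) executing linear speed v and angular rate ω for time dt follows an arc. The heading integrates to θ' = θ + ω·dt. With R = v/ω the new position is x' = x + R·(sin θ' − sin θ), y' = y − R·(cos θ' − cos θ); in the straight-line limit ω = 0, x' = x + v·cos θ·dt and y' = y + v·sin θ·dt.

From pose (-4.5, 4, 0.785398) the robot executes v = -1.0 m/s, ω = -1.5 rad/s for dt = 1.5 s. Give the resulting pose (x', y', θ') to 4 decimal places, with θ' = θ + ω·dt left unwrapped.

(-5.6343, 4.4007, -1.4646)

θ' = 0.7854 + -1.5·1.5 = -1.4646
R = v/ω = -1.0/-1.5 = 0.6667
x' = -4.5 + 0.6667·(sin -1.4646 − sin 0.7854) = -5.6343
y' = 4 − 0.6667·(cos -1.4646 − cos 0.7854) = 4.4007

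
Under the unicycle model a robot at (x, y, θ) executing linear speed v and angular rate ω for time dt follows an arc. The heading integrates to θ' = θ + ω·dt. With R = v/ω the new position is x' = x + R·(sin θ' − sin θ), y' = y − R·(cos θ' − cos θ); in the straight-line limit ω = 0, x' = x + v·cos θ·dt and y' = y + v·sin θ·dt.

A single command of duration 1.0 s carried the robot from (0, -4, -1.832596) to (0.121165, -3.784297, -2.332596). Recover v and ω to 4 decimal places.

Δθ = -2.332596 − -1.832596 = -0.500000
ω = Δθ/dt = -0.500000/1.0 = -0.5000
R = −Δy/(cos θ' − cos θ) = 0.5000
v = R·ω = 0.5000·-0.5000 = -0.2500

v = -0.2500, ω = -0.5000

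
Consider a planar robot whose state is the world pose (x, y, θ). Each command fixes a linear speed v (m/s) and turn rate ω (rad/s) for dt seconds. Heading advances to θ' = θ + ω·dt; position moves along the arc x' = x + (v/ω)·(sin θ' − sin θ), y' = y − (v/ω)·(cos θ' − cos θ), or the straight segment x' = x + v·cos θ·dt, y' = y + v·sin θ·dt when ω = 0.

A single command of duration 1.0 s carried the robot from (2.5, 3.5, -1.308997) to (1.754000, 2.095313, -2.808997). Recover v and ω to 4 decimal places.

Δθ = -2.808997 − -1.308997 = -1.500000
ω = Δθ/dt = -1.500000/1.0 = -1.5000
R = −Δy/(cos θ' − cos θ) = -1.1667
v = R·ω = -1.1667·-1.5000 = 1.7500

v = 1.7500, ω = -1.5000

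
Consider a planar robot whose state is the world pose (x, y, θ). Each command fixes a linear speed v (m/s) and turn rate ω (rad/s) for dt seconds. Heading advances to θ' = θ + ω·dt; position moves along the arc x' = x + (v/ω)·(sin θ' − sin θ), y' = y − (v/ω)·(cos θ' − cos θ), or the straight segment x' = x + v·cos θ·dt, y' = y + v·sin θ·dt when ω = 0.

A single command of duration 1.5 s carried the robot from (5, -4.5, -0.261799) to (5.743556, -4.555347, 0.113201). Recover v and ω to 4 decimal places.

Δθ = 0.113201 − -0.261799 = 0.375000
ω = Δθ/dt = 0.375000/1.5 = 0.2500
R = Δx/(sin θ' − sin θ) = 2.0000
v = R·ω = 2.0000·0.2500 = 0.5000

v = 0.5000, ω = 0.2500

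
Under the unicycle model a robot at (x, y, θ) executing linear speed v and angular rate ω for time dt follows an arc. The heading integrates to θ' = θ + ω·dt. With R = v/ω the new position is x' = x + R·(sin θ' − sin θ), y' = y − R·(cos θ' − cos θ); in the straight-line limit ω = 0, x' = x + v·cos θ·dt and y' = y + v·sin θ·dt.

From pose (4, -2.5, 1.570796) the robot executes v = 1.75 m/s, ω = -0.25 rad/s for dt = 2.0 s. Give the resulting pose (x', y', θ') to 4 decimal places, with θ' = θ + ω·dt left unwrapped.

θ' = 1.5708 + -0.25·2.0 = 1.0708
R = v/ω = 1.75/-0.25 = -7.0000
x' = 4 + -7.0000·(sin 1.0708 − sin 1.5708) = 4.8569
y' = -2.5 − -7.0000·(cos 1.0708 − cos 1.5708) = 0.8560

(4.8569, 0.8560, 1.0708)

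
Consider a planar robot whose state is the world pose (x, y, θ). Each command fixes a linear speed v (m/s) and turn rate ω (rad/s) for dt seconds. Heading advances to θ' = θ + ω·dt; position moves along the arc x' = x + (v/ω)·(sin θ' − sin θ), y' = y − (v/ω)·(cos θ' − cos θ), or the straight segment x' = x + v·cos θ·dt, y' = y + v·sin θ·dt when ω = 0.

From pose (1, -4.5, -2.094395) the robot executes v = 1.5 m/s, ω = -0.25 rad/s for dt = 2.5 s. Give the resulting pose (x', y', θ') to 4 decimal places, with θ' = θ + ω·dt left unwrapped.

θ' = -2.0944 + -0.25·2.5 = -2.7194
R = v/ω = 1.5/-0.25 = -6.0000
x' = 1 + -6.0000·(sin -2.7194 − sin -2.0944) = -1.7376
y' = -4.5 − -6.0000·(cos -2.7194 − cos -2.0944) = -6.9731

(-1.7376, -6.9731, -2.7194)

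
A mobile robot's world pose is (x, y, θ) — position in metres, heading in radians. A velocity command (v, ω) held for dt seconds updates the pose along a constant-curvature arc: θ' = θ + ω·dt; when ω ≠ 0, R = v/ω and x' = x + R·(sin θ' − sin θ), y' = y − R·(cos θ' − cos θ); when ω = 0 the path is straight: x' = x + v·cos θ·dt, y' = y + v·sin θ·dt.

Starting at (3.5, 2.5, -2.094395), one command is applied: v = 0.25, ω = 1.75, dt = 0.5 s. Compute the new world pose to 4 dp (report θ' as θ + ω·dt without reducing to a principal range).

θ' = -2.0944 + 1.75·0.5 = -1.2194
R = v/ω = 0.25/1.75 = 0.1429
x' = 3.5 + 0.1429·(sin -1.2194 − sin -2.0944) = 3.4896
y' = 2.5 − 0.1429·(cos -1.2194 − cos -2.0944) = 2.3794

(3.4896, 2.3794, -1.2194)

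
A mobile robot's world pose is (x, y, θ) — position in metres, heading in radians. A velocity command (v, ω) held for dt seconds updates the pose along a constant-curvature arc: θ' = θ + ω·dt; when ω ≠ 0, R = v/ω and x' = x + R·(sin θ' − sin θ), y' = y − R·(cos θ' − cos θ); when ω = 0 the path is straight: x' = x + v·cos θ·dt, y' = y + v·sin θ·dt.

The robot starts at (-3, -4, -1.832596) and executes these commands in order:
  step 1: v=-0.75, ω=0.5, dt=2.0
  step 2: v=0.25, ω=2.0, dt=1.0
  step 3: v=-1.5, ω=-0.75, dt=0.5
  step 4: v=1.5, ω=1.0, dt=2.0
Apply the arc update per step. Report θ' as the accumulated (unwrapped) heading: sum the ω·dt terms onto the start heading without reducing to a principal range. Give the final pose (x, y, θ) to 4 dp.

(-4.1022, -0.7238, 2.7924)

step 1: θ'=-0.8326 (R=-1.5000) → pose (-3.3394, -2.6023, -0.8326)
step 2: θ'=1.1674 (R=0.1250) → pose (-3.1319, -2.5673, 1.1674)
step 3: θ'=0.7924 (R=2.0000) → pose (-3.5473, -3.1865, 0.7924)
step 4: θ'=2.7924 (R=1.5000) → pose (-4.1022, -0.7238, 2.7924)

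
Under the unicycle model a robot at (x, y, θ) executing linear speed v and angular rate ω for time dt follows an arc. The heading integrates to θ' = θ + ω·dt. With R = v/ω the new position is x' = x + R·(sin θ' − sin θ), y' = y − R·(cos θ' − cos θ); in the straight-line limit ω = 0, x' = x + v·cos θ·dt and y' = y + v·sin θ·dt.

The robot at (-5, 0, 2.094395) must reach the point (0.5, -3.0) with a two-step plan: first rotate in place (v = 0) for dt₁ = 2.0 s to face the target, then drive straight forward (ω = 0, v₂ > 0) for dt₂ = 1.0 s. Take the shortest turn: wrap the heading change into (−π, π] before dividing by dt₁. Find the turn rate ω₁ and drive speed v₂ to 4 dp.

heading to target = atan2(-3−0, 0.5−-5) = -0.4993
Δθ = wrap(-0.4993 − 2.0944) = -2.5937; ω₁ = Δθ/dt₁ = -1.2969
distance = √((0.5−-5)² + (-3−0)²) = 6.2650; v₂ = distance/dt₂ = 6.2650

ω₁ = -1.2969, v₂ = 6.2650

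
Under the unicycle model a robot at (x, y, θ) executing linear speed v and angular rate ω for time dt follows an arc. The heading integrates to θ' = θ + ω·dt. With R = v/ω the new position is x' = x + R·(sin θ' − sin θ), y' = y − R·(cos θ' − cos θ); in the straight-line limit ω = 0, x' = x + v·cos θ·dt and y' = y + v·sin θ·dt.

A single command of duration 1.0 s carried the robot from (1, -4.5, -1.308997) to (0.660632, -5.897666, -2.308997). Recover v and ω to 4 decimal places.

Δθ = -2.308997 − -1.308997 = -1.000000
ω = Δθ/dt = -1.000000/1.0 = -1.0000
R = −Δy/(cos θ' − cos θ) = -1.5000
v = R·ω = -1.5000·-1.0000 = 1.5000

v = 1.5000, ω = -1.0000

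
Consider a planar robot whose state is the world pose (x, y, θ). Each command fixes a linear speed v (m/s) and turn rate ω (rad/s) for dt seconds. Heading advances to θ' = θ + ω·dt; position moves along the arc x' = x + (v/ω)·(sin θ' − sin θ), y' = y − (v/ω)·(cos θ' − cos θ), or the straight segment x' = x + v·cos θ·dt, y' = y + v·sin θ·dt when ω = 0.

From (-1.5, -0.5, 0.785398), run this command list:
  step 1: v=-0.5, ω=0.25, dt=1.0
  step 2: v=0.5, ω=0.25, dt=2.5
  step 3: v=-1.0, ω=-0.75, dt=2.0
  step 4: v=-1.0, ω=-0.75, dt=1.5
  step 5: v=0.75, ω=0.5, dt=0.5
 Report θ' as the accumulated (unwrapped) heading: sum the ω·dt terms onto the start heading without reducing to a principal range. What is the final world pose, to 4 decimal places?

(-3.7081, -0.8519, -0.7146)

step 1: θ'=1.0354 (R=-2.0000) → pose (-1.8059, -0.8938, 1.0354)
step 2: θ'=1.6604 (R=2.0000) → pose (-1.5341, 0.3055, 1.6604)
step 3: θ'=0.1604 (R=1.3333) → pose (-2.6491, -1.1300, 0.1604)
step 4: θ'=-0.9646 (R=1.3333) → pose (-3.9578, -0.5735, -0.9646)
step 5: θ'=-0.7146 (R=1.5000) → pose (-3.7081, -0.8519, -0.7146)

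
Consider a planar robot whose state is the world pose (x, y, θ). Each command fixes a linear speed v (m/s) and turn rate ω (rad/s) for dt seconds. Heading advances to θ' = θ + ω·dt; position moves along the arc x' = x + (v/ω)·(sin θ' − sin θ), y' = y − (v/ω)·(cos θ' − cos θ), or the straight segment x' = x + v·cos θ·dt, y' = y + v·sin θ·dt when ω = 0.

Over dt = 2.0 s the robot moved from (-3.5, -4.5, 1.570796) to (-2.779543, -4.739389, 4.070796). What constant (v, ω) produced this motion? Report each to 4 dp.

v = -0.5000, ω = 1.2500

Δθ = 4.070796 − 1.570796 = 2.500000
ω = Δθ/dt = 2.500000/2.0 = 1.2500
R = Δx/(sin θ' − sin θ) = -0.4000
v = R·ω = -0.4000·1.2500 = -0.5000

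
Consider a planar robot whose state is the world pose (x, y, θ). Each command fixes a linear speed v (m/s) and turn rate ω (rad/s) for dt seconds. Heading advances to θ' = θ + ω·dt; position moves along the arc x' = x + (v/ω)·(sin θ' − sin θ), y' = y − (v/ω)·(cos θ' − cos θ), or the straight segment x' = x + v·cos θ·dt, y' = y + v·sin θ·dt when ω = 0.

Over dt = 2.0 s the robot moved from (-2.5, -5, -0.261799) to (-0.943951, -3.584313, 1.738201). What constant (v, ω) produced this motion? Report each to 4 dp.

v = 1.2500, ω = 1.0000

Δθ = 1.738201 − -0.261799 = 2.000000
ω = Δθ/dt = 2.000000/2.0 = 1.0000
R = Δx/(sin θ' − sin θ) = 1.2500
v = R·ω = 1.2500·1.0000 = 1.2500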